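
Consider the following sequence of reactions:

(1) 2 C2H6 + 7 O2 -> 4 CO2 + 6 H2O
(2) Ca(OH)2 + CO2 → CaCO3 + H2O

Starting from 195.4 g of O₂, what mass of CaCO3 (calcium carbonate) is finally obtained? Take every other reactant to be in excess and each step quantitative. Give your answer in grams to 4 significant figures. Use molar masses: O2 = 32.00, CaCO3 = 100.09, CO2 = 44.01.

349.2 g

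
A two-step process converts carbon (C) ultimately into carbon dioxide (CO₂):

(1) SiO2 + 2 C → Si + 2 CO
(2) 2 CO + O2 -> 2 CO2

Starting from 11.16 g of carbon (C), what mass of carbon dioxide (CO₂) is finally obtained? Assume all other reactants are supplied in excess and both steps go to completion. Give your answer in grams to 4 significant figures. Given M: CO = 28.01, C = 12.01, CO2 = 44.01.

40.90 g

n(C) = 11.160 / 12.01 = 0.92923 mol.
Step 1 gives a 2:2 ratio of C to CO, so n(CO) = 0.92923 mol.
In step 2 the CO:CO2 ratio is 2:2, so n(CO2) = 0.92923 mol.
Mass of CO2 = 0.92923 × 44.01 = 40.895 g.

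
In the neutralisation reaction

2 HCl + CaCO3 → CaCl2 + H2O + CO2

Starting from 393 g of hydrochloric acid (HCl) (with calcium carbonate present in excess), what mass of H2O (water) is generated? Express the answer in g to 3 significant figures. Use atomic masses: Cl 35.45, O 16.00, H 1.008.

97.1 g

M(HCl) = 1.008 + 35.45 = 36.458 g/mol.
M(H2O) = 2(1.008) + 16.00 = 18.016 g/mol.
n(HCl) = 393.0 g / 36.458 g/mol = 10.78 mol.
From the equation the HCl:H2O mole ratio is 2:1, so n(H2O) = 10.78 × 1/2 = 5.390 mol.
Mass of H2O = 5.390 mol × 18.016 g/mol = 97.10 g.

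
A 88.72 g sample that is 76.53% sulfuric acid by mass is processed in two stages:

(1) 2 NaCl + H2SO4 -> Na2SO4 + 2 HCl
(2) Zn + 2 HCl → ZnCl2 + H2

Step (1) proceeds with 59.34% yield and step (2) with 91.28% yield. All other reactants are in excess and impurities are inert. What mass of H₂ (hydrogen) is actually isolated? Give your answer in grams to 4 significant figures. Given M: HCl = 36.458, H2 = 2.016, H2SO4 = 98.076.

0.7560 g

Pure H2SO4 = 88.72 × 0.7653 = 67.897 g.
n(H2SO4) = 67.897 / 98.076 = 0.69229 mol.
Step 1 (H2SO4:HCl = 1:2): theoretical n(HCl) = 1.3846 mol; at 59.34% yield, n(HCl) = 0.82161 mol.
Step 2 (HCl:H2 = 2:1): theoretical n(H2) = 0.41081 mol, so theoretical mass = 0.41081 × 2.016 = 0.82819 g.
At 91.28% yield, actual mass of H2 = 0.82819 × 0.9128 = 0.75597 g.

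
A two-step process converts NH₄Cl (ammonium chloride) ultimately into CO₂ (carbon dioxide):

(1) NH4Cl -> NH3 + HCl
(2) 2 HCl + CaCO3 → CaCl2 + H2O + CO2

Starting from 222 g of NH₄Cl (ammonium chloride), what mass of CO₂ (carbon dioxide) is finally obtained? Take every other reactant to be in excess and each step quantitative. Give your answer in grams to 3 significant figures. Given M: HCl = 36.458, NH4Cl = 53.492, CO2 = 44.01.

n(NH4Cl) = 222.0 / 53.492 = 4.150 mol.
Step 1 gives a 1:1 ratio of NH4Cl to HCl, so n(HCl) = 4.150 mol.
In step 2 the HCl:CO2 ratio is 2:1, so n(CO2) = 2.075 mol.
Mass of CO2 = 2.075 × 44.01 = 91.32 g.

91.3 g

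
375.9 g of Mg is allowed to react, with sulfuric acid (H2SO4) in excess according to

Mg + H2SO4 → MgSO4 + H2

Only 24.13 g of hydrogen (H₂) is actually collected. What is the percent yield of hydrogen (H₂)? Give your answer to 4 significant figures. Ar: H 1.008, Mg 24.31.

M(Mg) = 24.31 g/mol.
M(H2) = 2(1.008) = 2.016 g/mol.
n(Mg) = 375.90 g / 24.31 g/mol = 15.463 mol.
From the equation the Mg:H2 mole ratio is 1:1, so n(H2) = 15.463 × 1/1 = 15.463 mol.
Mass of H2 = 15.463 mol × 2.016 g/mol = 31.173 g.
This is the theoretical yield. Percent yield = 24.13 g / 31.173 g × 100% = 77.407%.

77.41 %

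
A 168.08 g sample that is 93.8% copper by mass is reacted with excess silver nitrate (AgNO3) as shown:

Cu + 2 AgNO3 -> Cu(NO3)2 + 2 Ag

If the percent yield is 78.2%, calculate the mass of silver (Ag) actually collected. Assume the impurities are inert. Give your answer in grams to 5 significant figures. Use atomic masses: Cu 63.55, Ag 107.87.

418.54 g

Pure Cu available = 168.08 g × 0.938 = 157.659 g.
M(Cu) = 63.55 g/mol.
M(Ag) = 107.87 g/mol.
n(Cu) = 157.659 g / 63.55 g/mol = 2.48087 mol.
From the equation the Cu:Ag mole ratio is 1:2, so n(Ag) = 2.48087 × 2/1 = 4.96173 mol.
Mass of Ag = 4.96173 mol × 107.87 g/mol = 535.222 g.
Actual mass collected = 535.222 g × 0.782 = 418.544 g.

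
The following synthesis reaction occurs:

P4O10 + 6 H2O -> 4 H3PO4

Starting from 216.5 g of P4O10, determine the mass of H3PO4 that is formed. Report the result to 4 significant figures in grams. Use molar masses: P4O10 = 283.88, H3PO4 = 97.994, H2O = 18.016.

298.9 g

n(P4O10) = 216.50 g / 283.88 g/mol = 0.76265 mol.
From the equation the P4O10:H3PO4 mole ratio is 1:4, so n(H3PO4) = 0.76265 × 4/1 = 3.0506 mol.
Mass of H3PO4 = 3.0506 mol × 97.994 g/mol = 298.94 g.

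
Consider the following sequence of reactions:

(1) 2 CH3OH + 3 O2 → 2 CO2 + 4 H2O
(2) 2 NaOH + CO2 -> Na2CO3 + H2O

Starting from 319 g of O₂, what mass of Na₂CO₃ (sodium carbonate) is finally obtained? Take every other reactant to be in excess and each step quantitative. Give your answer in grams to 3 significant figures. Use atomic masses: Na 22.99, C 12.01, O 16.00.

704 g

M(O2) = 2(16.00) = 32.00 g/mol.
M(Na2CO3) = 2(22.99) + 12.01 + 3(16.00) = 105.99 g/mol.
n(O2) = 319.0 / 32.00 = 9.969 mol.
Step 1 gives a 3:2 ratio of O2 to CO2, so n(CO2) = 6.646 mol.
In step 2 the CO2:Na2CO3 ratio is 1:1, so n(Na2CO3) = 6.646 mol.
Mass of Na2CO3 = 6.646 × 105.99 = 704.4 g.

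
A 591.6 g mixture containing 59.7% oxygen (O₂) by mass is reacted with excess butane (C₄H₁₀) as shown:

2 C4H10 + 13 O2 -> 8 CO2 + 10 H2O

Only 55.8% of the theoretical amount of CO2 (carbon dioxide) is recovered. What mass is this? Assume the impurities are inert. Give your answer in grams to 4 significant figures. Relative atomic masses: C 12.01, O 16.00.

166.8 g

Pure O2 available = 591.6 g × 0.597 = 353.19 g.
M(O2) = 2(16.00) = 32.00 g/mol.
M(CO2) = 12.01 + 2(16.00) = 44.01 g/mol.
n(O2) = 353.19 g / 32.00 g/mol = 11.037 mol.
From the equation the O2:CO2 mole ratio is 13:8, so n(CO2) = 11.037 × 8/13 = 6.7920 mol.
Mass of CO2 = 6.7920 mol × 44.01 g/mol = 298.92 g.
Actual mass collected = 298.92 g × 0.558 = 166.80 g.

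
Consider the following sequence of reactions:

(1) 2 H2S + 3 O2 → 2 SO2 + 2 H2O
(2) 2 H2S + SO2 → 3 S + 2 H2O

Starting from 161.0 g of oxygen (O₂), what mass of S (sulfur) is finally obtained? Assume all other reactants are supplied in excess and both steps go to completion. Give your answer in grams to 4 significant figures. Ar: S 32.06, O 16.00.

M(O2) = 2(16.00) = 32.00 g/mol.
M(S) = 32.06 g/mol.
n(O2) = 161.00 / 32.00 = 5.0312 mol.
Step 1 gives a 3:2 ratio of O2 to SO2, so n(SO2) = 3.3542 mol.
In step 2 the SO2:S ratio is 1:3, so n(S) = 10.062 mol.
Mass of S = 10.062 × 32.06 = 322.60 g.

322.6 g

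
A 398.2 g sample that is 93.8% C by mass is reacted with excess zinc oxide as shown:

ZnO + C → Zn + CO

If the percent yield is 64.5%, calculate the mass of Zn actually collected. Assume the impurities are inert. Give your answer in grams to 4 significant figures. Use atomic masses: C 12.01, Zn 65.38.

Pure C available = 398.2 g × 0.938 = 373.51 g.
M(C) = 12.01 g/mol.
M(Zn) = 65.38 g/mol.
n(C) = 373.51 g / 12.01 g/mol = 31.100 mol.
From the equation the C:Zn mole ratio is 1:1, so n(Zn) = 31.100 × 1/1 = 31.100 mol.
Mass of Zn = 31.100 mol × 65.38 g/mol = 2033.3 g.
Actual mass collected = 2033.3 g × 0.645 = 1311.5 g.

1311 g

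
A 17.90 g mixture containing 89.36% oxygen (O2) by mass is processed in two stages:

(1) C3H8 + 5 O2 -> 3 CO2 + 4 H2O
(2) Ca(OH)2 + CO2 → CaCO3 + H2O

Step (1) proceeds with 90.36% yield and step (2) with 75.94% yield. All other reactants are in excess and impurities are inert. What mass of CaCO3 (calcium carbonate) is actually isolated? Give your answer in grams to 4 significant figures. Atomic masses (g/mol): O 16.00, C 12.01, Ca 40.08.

20.60 g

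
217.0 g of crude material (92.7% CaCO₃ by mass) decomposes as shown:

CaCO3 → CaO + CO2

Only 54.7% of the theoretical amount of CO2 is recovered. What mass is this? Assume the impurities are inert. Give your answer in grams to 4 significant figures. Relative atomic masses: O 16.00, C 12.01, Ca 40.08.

48.38 g

Pure CaCO3 available = 217.0 g × 0.927 = 201.16 g.
M(CaCO3) = 40.08 + 12.01 + 3(16.00) = 100.09 g/mol.
M(CO2) = 12.01 + 2(16.00) = 44.01 g/mol.
n(CaCO3) = 201.16 g / 100.09 g/mol = 2.0098 mol.
From the equation the CaCO3:CO2 mole ratio is 1:1, so n(CO2) = 2.0098 × 1/1 = 2.0098 mol.
Mass of CO2 = 2.0098 mol × 44.01 g/mol = 88.450 g.
Actual mass collected = 88.450 g × 0.547 = 48.382 g.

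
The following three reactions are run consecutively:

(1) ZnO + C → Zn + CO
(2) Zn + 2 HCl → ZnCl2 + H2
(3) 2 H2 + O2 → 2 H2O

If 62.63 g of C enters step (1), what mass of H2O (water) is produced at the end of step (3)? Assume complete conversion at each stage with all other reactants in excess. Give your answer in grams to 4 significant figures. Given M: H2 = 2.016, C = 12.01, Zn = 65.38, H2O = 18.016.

n(C) = 62.63 / 12.01 = 5.2148 mol.
Reaction (1): C→Zn ratio 1:1 ⇒ n(Zn) = 5.2148 mol.
Reaction (2): Zn→H2 ratio 1:1 ⇒ n(H2) = 5.2148 mol.
Reaction (3): H2→H2O ratio 2:2 ⇒ n(H2O) = 5.2148 mol.
Mass of H2O = 5.2148 × 18.016 = 93.950 g.

93.95 g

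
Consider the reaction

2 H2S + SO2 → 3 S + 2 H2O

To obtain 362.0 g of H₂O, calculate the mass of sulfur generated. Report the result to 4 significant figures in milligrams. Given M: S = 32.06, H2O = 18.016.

966300 mg

n(H2O) = 362.00 g / 18.016 g/mol = 20.093 mol.
From the equation the H2O:S mole ratio is 2:3, so n(S) = 20.093 × 3/2 = 30.140 mol.
Mass of S = 30.140 mol × 32.06 g/mol = 966.28 g.
Converting to mg: 966.28 g = 966300 mg.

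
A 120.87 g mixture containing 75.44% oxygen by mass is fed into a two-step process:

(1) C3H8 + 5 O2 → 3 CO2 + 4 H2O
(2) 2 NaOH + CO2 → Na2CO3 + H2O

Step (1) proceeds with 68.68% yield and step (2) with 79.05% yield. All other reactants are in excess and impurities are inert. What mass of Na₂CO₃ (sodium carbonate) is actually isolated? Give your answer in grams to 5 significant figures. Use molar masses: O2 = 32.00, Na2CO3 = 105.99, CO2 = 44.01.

Pure O2 = 120.87 × 0.7544 = 91.1843 g.
n(O2) = 91.1843 / 32.00 = 2.84951 mol.
Step 1 (O2:CO2 = 5:3): theoretical n(CO2) = 1.70971 mol; at 68.68% yield, n(CO2) = 1.17423 mol.
Step 2 (CO2:Na2CO3 = 1:1): theoretical n(Na2CO3) = 1.17423 mol, so theoretical mass = 1.17423 × 105.99 = 124.456 g.
At 79.05% yield, actual mass of Na2CO3 = 124.456 × 0.7905 = 98.3827 g.

98.383 g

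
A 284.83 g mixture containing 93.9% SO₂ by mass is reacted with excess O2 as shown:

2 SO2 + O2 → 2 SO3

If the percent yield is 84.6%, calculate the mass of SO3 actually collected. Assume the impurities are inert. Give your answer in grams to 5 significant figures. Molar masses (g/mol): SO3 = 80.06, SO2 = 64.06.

282.78 g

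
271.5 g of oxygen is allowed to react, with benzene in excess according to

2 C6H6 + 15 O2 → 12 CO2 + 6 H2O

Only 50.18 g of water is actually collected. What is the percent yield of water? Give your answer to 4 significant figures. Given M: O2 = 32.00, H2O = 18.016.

n(O2) = 271.50 g / 32.00 g/mol = 8.4844 mol.
From the equation the O2:H2O mole ratio is 15:6, so n(H2O) = 8.4844 × 6/15 = 3.3937 mol.
Mass of H2O = 3.3937 mol × 18.016 g/mol = 61.142 g.
This is the theoretical yield. Percent yield = 50.18 g / 61.142 g × 100% = 82.072%.

82.07 %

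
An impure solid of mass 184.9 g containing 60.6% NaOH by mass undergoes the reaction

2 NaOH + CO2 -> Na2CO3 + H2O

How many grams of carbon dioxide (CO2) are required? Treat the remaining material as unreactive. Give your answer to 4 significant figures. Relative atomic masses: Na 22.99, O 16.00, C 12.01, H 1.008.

61.64 g

Mass of pure NaOH = 184.9 g × 0.606 = 112.05 g.
M(NaOH) = 22.99 + 16.00 + 1.008 = 39.998 g/mol.
M(CO2) = 12.01 + 2(16.00) = 44.01 g/mol.
n(NaOH) = 112.05 g / 39.998 g/mol = 2.8014 mol.
From the equation the NaOH:CO2 mole ratio is 2:1, so n(CO2) = 2.8014 × 1/2 = 1.4007 mol.
Mass of CO2 = 1.4007 mol × 44.01 g/mol = 61.644 g.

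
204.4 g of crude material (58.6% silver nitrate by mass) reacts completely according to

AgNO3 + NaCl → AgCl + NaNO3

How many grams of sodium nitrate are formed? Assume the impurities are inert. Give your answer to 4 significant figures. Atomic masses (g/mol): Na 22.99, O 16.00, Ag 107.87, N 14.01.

59.93 g

Mass of pure AgNO3 = 204.4 g × 0.586 = 119.78 g.
M(AgNO3) = 107.87 + 14.01 + 3(16.00) = 169.88 g/mol.
M(NaNO3) = 22.99 + 14.01 + 3(16.00) = 85.00 g/mol.
n(AgNO3) = 119.78 g / 169.88 g/mol = 0.70508 mol.
From the equation the AgNO3:NaNO3 mole ratio is 1:1, so n(NaNO3) = 0.70508 × 1/1 = 0.70508 mol.
Mass of NaNO3 = 0.70508 mol × 85.00 g/mol = 59.932 g.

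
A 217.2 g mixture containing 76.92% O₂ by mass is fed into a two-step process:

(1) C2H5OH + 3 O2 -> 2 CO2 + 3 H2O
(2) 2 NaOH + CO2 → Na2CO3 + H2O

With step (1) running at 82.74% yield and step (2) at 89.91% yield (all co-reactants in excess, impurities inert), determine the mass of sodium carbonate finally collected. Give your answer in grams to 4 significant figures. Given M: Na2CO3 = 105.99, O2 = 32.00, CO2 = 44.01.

Pure O2 = 217.2 × 0.7692 = 167.07 g.
n(O2) = 167.07 / 32.00 = 5.2209 mol.
Step 1 (O2:CO2 = 3:2): theoretical n(CO2) = 3.4806 mol; at 82.74% yield, n(CO2) = 2.8799 mol.
Step 2 (CO2:Na2CO3 = 1:1): theoretical n(Na2CO3) = 2.8799 mol, so theoretical mass = 2.8799 × 105.99 = 305.24 g.
At 89.91% yield, actual mass of Na2CO3 = 305.24 × 0.8991 = 274.44 g.

274.4 g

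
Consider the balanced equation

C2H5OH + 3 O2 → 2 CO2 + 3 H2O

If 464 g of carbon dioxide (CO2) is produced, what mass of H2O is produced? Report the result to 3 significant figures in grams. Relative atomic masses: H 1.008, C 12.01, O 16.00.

M(CO2) = 12.01 + 2(16.00) = 44.01 g/mol.
M(H2O) = 2(1.008) + 16.00 = 18.016 g/mol.
n(CO2) = 464.0 g / 44.01 g/mol = 10.54 mol.
From the equation the CO2:H2O mole ratio is 2:3, so n(H2O) = 10.54 × 3/2 = 15.81 mol.
Mass of H2O = 15.81 mol × 18.016 g/mol = 284.9 g.

285 g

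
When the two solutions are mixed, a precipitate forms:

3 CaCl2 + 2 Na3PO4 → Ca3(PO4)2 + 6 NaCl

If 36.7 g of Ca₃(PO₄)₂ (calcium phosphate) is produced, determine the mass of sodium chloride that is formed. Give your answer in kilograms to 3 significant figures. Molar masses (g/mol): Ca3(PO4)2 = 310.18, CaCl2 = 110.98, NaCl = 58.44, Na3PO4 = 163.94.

n(Ca3(PO4)2) = 36.70 g / 310.18 g/mol = 0.1183 mol.
From the equation the Ca3(PO4)2:NaCl mole ratio is 1:6, so n(NaCl) = 0.1183 × 6/1 = 0.7099 mol.
Mass of NaCl = 0.7099 mol × 58.44 g/mol = 41.49 g.
Converting to kg: 41.49 g = 0.0415 kg.

0.0415 kg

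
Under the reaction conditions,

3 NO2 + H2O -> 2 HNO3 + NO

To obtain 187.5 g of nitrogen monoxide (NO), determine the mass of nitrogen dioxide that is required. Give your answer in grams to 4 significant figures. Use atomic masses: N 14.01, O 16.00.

862.4 g

M(NO) = 14.01 + 16.00 = 30.01 g/mol.
M(NO2) = 14.01 + 2(16.00) = 46.01 g/mol.
n(NO) = 187.50 g / 30.01 g/mol = 6.2479 mol.
From the equation the NO:NO2 mole ratio is 1:3, so n(NO2) = 6.2479 × 3/1 = 18.744 mol.
Mass of NO2 = 18.744 mol × 46.01 g/mol = 862.40 g.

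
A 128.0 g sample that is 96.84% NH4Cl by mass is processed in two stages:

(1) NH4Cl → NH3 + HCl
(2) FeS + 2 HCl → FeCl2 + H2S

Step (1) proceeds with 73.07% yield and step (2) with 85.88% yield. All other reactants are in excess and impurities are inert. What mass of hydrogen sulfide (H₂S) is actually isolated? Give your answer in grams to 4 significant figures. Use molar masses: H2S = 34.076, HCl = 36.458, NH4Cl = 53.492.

24.78 g

Pure NH4Cl = 128.0 × 0.9684 = 123.96 g.
n(NH4Cl) = 123.96 / 53.492 = 2.3173 mol.
Step 1 (NH4Cl:HCl = 1:1): theoretical n(HCl) = 2.3173 mol; at 73.07% yield, n(HCl) = 1.6932 mol.
Step 2 (HCl:H2S = 2:1): theoretical n(H2S) = 0.84661 mol, so theoretical mass = 0.84661 × 34.076 = 28.849 g.
At 85.88% yield, actual mass of H2S = 28.849 × 0.8588 = 24.776 g.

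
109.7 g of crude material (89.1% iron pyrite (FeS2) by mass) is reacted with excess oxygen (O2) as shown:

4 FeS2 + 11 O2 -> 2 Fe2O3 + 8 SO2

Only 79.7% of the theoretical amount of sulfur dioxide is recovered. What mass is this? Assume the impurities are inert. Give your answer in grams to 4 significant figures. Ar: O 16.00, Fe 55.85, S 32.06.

83.19 g

Pure FeS2 available = 109.7 g × 0.891 = 97.743 g.
M(FeS2) = 55.85 + 2(32.06) = 119.97 g/mol.
M(SO2) = 32.06 + 2(16.00) = 64.06 g/mol.
n(FeS2) = 97.743 g / 119.97 g/mol = 0.81473 mol.
From the equation the FeS2:SO2 mole ratio is 4:8, so n(SO2) = 0.81473 × 8/4 = 1.6295 mol.
Mass of SO2 = 1.6295 mol × 64.06 g/mol = 104.38 g.
Actual mass collected = 104.38 g × 0.797 = 83.193 g.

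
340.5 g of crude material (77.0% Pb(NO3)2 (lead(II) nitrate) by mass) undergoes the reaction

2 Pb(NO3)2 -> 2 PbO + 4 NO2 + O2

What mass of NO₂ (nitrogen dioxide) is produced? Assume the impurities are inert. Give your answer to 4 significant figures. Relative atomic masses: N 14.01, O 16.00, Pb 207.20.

72.84 g

Mass of pure Pb(NO3)2 = 340.5 g × 0.770 = 262.19 g.
M(Pb(NO3)2) = 207.20 + 2(14.01) + 6(16.00) = 331.22 g/mol.
M(NO2) = 14.01 + 2(16.00) = 46.01 g/mol.
n(Pb(NO3)2) = 262.19 g / 331.22 g/mol = 0.79157 mol.
From the equation the Pb(NO3)2:NO2 mole ratio is 2:4, so n(NO2) = 0.79157 × 4/2 = 1.5831 mol.
Mass of NO2 = 1.5831 mol × 46.01 g/mol = 72.841 g.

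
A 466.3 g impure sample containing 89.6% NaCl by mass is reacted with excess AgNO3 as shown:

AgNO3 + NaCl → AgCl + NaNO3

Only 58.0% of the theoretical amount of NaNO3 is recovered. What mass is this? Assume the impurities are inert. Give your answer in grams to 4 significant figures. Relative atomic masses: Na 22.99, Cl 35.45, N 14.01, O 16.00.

Pure NaCl available = 466.3 g × 0.896 = 417.80 g.
M(NaCl) = 22.99 + 35.45 = 58.44 g/mol.
M(NaNO3) = 22.99 + 14.01 + 3(16.00) = 85.00 g/mol.
n(NaCl) = 417.80 g / 58.44 g/mol = 7.1493 mol.
From the equation the NaCl:NaNO3 mole ratio is 1:1, so n(NaNO3) = 7.1493 × 1/1 = 7.1493 mol.
Mass of NaNO3 = 7.1493 mol × 85.00 g/mol = 607.69 g.
Actual mass collected = 607.69 g × 0.580 = 352.46 g.

352.5 g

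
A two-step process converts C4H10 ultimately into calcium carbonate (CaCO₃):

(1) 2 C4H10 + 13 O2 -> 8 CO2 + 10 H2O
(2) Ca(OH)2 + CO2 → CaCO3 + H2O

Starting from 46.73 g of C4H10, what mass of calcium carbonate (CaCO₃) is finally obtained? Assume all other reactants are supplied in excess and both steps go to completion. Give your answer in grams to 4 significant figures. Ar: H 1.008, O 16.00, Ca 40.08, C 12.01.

M(C4H10) = 4(12.01) + 10(1.008) = 58.12 g/mol.
M(CaCO3) = 40.08 + 12.01 + 3(16.00) = 100.09 g/mol.
n(C4H10) = 46.730 / 58.12 = 0.80403 mol.
Step 1 gives a 2:8 ratio of C4H10 to CO2, so n(CO2) = 3.2161 mol.
In step 2 the CO2:CaCO3 ratio is 1:1, so n(CaCO3) = 3.2161 mol.
Mass of CaCO3 = 3.2161 × 100.09 = 321.90 g.

321.9 g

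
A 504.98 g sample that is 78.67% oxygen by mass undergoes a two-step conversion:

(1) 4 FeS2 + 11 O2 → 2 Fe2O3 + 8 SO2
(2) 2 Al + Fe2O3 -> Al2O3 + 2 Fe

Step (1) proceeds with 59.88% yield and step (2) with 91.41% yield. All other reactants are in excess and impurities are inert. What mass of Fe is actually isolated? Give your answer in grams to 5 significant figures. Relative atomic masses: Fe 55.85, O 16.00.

Pure O2 = 504.98 × 0.7867 = 397.268 g.
M(O2) = 2(16.00) = 32.00 g/mol.
M(Fe) = 55.85 g/mol.
n(O2) = 397.268 / 32.00 = 12.4146 mol.
Step 1 (O2:Fe2O3 = 11:2): theoretical n(Fe2O3) = 2.25720 mol; at 59.88% yield, n(Fe2O3) = 1.35161 mol.
Step 2 (Fe2O3:Fe = 1:2): theoretical n(Fe) = 2.70323 mol, so theoretical mass = 2.70323 × 55.85 = 150.975 g.
At 91.41% yield, actual mass of Fe = 150.975 × 0.9141 = 138.006 g.

138.01 g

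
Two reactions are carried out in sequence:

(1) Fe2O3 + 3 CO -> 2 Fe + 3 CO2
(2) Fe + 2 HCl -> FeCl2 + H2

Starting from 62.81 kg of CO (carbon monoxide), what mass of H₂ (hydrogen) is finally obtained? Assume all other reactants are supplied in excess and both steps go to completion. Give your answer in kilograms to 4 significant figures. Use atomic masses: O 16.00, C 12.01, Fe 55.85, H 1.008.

3.014 kg

M(CO) = 12.01 + 16.00 = 28.01 g/mol.
M(H2) = 2(1.008) = 2.016 g/mol.
62.81 kg = 62810 g.
n(CO) = 62810 / 28.01 = 2242.4 mol.
Step 1 gives a 3:2 ratio of CO to Fe, so n(Fe) = 1494.9 mol.
In step 2 the Fe:H2 ratio is 1:1, so n(H2) = 1494.9 mol.
Mass of H2 = 1494.9 × 2.016 = 3013.8 g = 3.014 kg.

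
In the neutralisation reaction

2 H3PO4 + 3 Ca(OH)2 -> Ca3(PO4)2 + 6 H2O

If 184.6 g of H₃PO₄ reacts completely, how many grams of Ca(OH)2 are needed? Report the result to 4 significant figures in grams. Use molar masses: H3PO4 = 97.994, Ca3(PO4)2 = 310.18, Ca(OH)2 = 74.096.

n(H3PO4) = 184.60 g / 97.994 g/mol = 1.8838 mol.
From the equation the H3PO4:Ca(OH)2 mole ratio is 2:3, so n(Ca(OH)2) = 1.8838 × 3/2 = 2.8257 mol.
Mass of Ca(OH)2 = 2.8257 mol × 74.096 g/mol = 209.37 g.

209.4 g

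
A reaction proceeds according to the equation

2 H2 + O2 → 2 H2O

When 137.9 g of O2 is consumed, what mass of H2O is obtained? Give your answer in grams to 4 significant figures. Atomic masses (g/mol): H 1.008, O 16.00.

155.3 g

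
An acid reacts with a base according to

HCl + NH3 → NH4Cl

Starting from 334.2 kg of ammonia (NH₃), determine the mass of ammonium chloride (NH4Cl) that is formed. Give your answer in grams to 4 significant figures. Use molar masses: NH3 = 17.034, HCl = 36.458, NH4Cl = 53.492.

Convert: 334.2 kg = 334200 g.
n(NH3) = 334200 g / 17.034 g/mol = 19620 mol.
From the equation the NH3:NH4Cl mole ratio is 1:1, so n(NH4Cl) = 19620 × 1/1 = 19620 mol.
Mass of NH4Cl = 19620 mol × 53.492 g/mol = 1.0495 × 10^6 g.

1049000 g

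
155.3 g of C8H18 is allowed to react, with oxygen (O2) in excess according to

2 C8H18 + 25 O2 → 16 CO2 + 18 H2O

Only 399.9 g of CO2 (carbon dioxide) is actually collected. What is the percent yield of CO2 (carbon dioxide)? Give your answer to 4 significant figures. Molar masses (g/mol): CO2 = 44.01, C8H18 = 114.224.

83.54 %

n(C8H18) = 155.30 g / 114.224 g/mol = 1.3596 mol.
From the equation the C8H18:CO2 mole ratio is 2:16, so n(CO2) = 1.3596 × 16/2 = 10.877 mol.
Mass of CO2 = 10.877 mol × 44.01 g/mol = 478.69 g.
This is the theoretical yield. Percent yield = 399.9 g / 478.69 g × 100% = 83.540%.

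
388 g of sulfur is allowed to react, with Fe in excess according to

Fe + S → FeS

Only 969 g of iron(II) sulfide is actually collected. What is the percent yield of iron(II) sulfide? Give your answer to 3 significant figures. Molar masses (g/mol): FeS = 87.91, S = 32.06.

91.1 %

n(S) = 388.0 g / 32.06 g/mol = 12.10 mol.
From the equation the S:FeS mole ratio is 1:1, so n(FeS) = 12.10 × 1/1 = 12.10 mol.
Mass of FeS = 12.10 mol × 87.91 g/mol = 1064 g.
This is the theoretical yield. Percent yield = 969 g / 1064 g × 100% = 91.08%.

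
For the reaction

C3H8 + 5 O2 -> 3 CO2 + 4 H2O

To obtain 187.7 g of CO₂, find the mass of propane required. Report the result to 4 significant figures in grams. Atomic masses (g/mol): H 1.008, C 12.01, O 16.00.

M(CO2) = 12.01 + 2(16.00) = 44.01 g/mol.
M(C3H8) = 3(12.01) + 8(1.008) = 44.094 g/mol.
n(CO2) = 187.70 g / 44.01 g/mol = 4.2649 mol.
From the equation the CO2:C3H8 mole ratio is 3:1, so n(C3H8) = 4.2649 × 1/3 = 1.4216 mol.
Mass of C3H8 = 1.4216 mol × 44.094 g/mol = 62.686 g.

62.69 g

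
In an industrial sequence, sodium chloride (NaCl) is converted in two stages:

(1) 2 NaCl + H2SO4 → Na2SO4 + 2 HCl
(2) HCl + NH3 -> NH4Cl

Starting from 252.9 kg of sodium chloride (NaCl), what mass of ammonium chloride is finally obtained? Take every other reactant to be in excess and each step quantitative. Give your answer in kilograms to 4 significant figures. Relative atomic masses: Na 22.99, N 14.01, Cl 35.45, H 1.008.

231.5 kg

M(NaCl) = 22.99 + 35.45 = 58.44 g/mol.
M(NH4Cl) = 14.01 + 4(1.008) + 35.45 = 53.492 g/mol.
252.9 kg = 252900 g.
n(NaCl) = 252900 / 58.44 = 4327.5 mol.
Step 1 gives a 2:2 ratio of NaCl to HCl, so n(HCl) = 4327.5 mol.
In step 2 the HCl:NH4Cl ratio is 1:1, so n(NH4Cl) = 4327.5 mol.
Mass of NH4Cl = 4327.5 × 53.492 = 231490 g = 231.5 kg.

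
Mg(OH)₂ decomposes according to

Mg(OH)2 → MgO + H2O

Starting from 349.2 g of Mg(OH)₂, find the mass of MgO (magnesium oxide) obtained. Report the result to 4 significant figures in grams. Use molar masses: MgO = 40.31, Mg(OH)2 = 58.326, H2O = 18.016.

241.3 g

n(Mg(OH)2) = 349.20 g / 58.326 g/mol = 5.9870 mol.
From the equation the Mg(OH)2:MgO mole ratio is 1:1, so n(MgO) = 5.9870 × 1/1 = 5.9870 mol.
Mass of MgO = 5.9870 mol × 40.31 g/mol = 241.34 g.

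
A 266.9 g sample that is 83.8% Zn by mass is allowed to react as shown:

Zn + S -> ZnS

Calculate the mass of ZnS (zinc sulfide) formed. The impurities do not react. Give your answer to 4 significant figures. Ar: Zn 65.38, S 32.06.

333.3 g

Mass of pure Zn = 266.9 g × 0.838 = 223.66 g.
M(Zn) = 65.38 g/mol.
M(ZnS) = 65.38 + 32.06 = 97.44 g/mol.
n(Zn) = 223.66 g / 65.38 g/mol = 3.4210 mol.
From the equation the Zn:ZnS mole ratio is 1:1, so n(ZnS) = 3.4210 × 1/1 = 3.4210 mol.
Mass of ZnS = 3.4210 mol × 97.44 g/mol = 333.34 g.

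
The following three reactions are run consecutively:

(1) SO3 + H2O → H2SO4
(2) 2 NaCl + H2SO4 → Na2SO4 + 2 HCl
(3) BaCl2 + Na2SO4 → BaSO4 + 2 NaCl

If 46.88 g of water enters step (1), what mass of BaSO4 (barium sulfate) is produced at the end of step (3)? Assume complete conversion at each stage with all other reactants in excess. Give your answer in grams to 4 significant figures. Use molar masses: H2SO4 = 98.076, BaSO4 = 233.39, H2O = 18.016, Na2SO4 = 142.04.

n(H2O) = 46.88 / 18.016 = 2.6021 mol.
Reaction (1): H2O→H2SO4 ratio 1:1 ⇒ n(H2SO4) = 2.6021 mol.
Reaction (2): H2SO4→Na2SO4 ratio 1:1 ⇒ n(Na2SO4) = 2.6021 mol.
Reaction (3): Na2SO4→BaSO4 ratio 1:1 ⇒ n(BaSO4) = 2.6021 mol.
Mass of BaSO4 = 2.6021 × 233.39 = 607.31 g.

607.3 g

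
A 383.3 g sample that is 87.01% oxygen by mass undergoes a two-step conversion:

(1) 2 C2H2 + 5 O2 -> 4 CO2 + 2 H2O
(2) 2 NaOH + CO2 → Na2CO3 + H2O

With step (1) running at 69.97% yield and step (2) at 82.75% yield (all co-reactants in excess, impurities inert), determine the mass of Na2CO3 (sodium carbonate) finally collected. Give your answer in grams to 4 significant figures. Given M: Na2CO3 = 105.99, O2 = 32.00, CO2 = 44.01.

Pure O2 = 383.3 × 0.8701 = 333.51 g.
n(O2) = 333.51 / 32.00 = 10.422 mol.
Step 1 (O2:CO2 = 5:4): theoretical n(CO2) = 8.3377 mol; at 69.97% yield, n(CO2) = 5.8339 mol.
Step 2 (CO2:Na2CO3 = 1:1): theoretical n(Na2CO3) = 5.8339 mol, so theoretical mass = 5.8339 × 105.99 = 618.34 g.
At 82.75% yield, actual mass of Na2CO3 = 618.34 × 0.8275 = 511.67 g.

511.7 g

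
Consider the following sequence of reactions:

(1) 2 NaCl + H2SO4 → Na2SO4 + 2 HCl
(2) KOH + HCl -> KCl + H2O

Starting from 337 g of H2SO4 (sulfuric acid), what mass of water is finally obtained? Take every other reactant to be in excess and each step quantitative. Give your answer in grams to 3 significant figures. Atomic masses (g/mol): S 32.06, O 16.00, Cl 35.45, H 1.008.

124 g

M(H2SO4) = 2(1.008) + 32.06 + 4(16.00) = 98.076 g/mol.
M(H2O) = 2(1.008) + 16.00 = 18.016 g/mol.
n(H2SO4) = 337.0 / 98.076 = 3.436 mol.
Step 1 gives a 1:2 ratio of H2SO4 to HCl, so n(HCl) = 6.872 mol.
In step 2 the HCl:H2O ratio is 1:1, so n(H2O) = 6.872 mol.
Mass of H2O = 6.872 × 18.016 = 123.8 g.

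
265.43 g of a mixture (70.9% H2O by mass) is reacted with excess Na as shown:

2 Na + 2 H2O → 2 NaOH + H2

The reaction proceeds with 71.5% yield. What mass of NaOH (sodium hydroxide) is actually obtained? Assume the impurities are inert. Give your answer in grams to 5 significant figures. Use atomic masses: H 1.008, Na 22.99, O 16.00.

Pure H2O available = 265.43 g × 0.709 = 188.190 g.
M(H2O) = 2(1.008) + 16.00 = 18.016 g/mol.
M(NaOH) = 22.99 + 16.00 + 1.008 = 39.998 g/mol.
n(H2O) = 188.190 g / 18.016 g/mol = 10.4457 mol.
From the equation the H2O:NaOH mole ratio is 2:2, so n(NaOH) = 10.4457 × 2/2 = 10.4457 mol.
Mass of NaOH = 10.4457 mol × 39.998 g/mol = 417.807 g.
Actual mass collected = 417.807 g × 0.715 = 298.732 g.

298.73 g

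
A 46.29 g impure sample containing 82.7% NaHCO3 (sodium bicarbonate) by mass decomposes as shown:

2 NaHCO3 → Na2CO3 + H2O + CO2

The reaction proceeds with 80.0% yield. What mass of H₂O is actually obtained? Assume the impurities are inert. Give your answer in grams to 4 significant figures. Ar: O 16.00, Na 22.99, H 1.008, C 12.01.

3.284 g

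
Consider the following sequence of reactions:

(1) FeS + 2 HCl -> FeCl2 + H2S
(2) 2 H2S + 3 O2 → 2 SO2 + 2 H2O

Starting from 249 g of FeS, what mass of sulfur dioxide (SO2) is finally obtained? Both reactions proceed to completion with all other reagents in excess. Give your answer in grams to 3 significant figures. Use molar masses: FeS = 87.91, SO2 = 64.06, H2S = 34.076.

181 g

n(FeS) = 249.0 / 87.91 = 2.832 mol.
Step 1 gives a 1:1 ratio of FeS to H2S, so n(H2S) = 2.832 mol.
In step 2 the H2S:SO2 ratio is 2:2, so n(SO2) = 2.832 mol.
Mass of SO2 = 2.832 × 64.06 = 181.4 g.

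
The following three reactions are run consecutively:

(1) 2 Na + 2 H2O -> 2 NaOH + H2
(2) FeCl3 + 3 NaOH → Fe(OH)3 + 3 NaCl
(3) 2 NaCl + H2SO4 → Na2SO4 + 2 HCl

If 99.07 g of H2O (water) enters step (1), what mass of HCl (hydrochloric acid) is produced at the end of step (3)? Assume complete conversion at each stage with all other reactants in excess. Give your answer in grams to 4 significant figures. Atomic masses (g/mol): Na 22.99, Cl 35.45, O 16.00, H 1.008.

M(H2O) = 2(1.008) + 16.00 = 18.016 g/mol.
M(HCl) = 1.008 + 35.45 = 36.458 g/mol.
n(H2O) = 99.07 / 18.016 = 5.4990 mol.
Reaction (1): H2O→NaOH ratio 2:2 ⇒ n(NaOH) = 5.4990 mol.
Reaction (2): NaOH→NaCl ratio 3:3 ⇒ n(NaCl) = 5.4990 mol.
Reaction (3): NaCl→HCl ratio 2:2 ⇒ n(HCl) = 5.4990 mol.
Mass of HCl = 5.4990 × 36.458 = 200.48 g.

200.5 g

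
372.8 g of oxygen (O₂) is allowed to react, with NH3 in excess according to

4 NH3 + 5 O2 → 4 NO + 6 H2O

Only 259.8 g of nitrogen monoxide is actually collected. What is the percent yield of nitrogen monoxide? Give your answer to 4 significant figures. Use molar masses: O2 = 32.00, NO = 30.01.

92.89 %

n(O2) = 372.80 g / 32.00 g/mol = 11.650 mol.
From the equation the O2:NO mole ratio is 5:4, so n(NO) = 11.650 × 4/5 = 9.3200 mol.
Mass of NO = 9.3200 mol × 30.01 g/mol = 279.69 g.
This is the theoretical yield. Percent yield = 259.8 g / 279.69 g × 100% = 92.887%.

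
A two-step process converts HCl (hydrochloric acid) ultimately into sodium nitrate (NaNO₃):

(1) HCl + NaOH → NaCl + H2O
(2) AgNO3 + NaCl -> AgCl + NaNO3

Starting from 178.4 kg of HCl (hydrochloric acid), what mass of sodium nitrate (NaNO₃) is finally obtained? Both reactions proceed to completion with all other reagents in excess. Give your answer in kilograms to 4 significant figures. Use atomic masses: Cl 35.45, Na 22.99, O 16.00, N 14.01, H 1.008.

M(HCl) = 1.008 + 35.45 = 36.458 g/mol.
M(NaNO3) = 22.99 + 14.01 + 3(16.00) = 85.00 g/mol.
178.4 kg = 178400 g.
n(HCl) = 178400 / 36.458 = 4893.3 mol.
Step 1 gives a 1:1 ratio of HCl to NaCl, so n(NaCl) = 4893.3 mol.
In step 2 the NaCl:NaNO3 ratio is 1:1, so n(NaNO3) = 4893.3 mol.
Mass of NaNO3 = 4893.3 × 85.00 = 415930 g = 415.9 kg.

415.9 kg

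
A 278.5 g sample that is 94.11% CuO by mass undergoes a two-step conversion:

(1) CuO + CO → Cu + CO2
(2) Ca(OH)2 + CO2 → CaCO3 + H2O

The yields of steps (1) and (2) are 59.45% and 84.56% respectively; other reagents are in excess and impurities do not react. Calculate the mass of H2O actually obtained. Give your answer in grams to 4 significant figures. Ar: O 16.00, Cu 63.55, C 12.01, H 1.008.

Pure CuO = 278.5 × 0.9411 = 262.10 g.
M(CuO) = 63.55 + 16.00 = 79.55 g/mol.
M(H2O) = 2(1.008) + 16.00 = 18.016 g/mol.
n(CuO) = 262.10 / 79.55 = 3.2947 mol.
Step 1 (CuO:CO2 = 1:1): theoretical n(CO2) = 3.2947 mol; at 59.45% yield, n(CO2) = 1.9587 mol.
Step 2 (CO2:H2O = 1:1): theoretical n(H2O) = 1.9587 mol, so theoretical mass = 1.9587 × 18.016 = 35.288 g.
At 84.56% yield, actual mass of H2O = 35.288 × 0.8456 = 29.840 g.

29.84 g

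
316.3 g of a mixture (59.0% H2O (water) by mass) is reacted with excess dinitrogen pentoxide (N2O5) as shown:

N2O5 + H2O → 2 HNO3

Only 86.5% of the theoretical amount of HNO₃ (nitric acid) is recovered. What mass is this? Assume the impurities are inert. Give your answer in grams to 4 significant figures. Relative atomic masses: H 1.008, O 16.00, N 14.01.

1129 g

Pure H2O available = 316.3 g × 0.590 = 186.62 g.
M(H2O) = 2(1.008) + 16.00 = 18.016 g/mol.
M(HNO3) = 1.008 + 14.01 + 3(16.00) = 63.018 g/mol.
n(H2O) = 186.62 g / 18.016 g/mol = 10.358 mol.
From the equation the H2O:HNO3 mole ratio is 1:2, so n(HNO3) = 10.358 × 2/1 = 20.717 mol.
Mass of HNO3 = 20.717 mol × 63.018 g/mol = 1305.5 g.
Actual mass collected = 1305.5 g × 0.865 = 1129.3 g.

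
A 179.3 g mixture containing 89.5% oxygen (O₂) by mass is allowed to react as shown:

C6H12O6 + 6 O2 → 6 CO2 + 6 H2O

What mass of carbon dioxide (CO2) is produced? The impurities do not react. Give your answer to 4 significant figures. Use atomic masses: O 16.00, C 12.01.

220.7 g

Mass of pure O2 = 179.3 g × 0.895 = 160.47 g.
M(O2) = 2(16.00) = 32.00 g/mol.
M(CO2) = 12.01 + 2(16.00) = 44.01 g/mol.
n(O2) = 160.47 g / 32.00 g/mol = 5.0148 mol.
From the equation the O2:CO2 mole ratio is 6:6, so n(CO2) = 5.0148 × 6/6 = 5.0148 mol.
Mass of CO2 = 5.0148 mol × 44.01 g/mol = 220.70 g.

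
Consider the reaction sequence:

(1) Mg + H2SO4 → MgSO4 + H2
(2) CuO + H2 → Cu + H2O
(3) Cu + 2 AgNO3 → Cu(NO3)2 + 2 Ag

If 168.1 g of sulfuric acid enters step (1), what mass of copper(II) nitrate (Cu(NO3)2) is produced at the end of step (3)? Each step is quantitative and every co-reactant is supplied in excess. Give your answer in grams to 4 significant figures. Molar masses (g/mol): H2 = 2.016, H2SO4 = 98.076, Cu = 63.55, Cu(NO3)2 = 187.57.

321.5 g

n(H2SO4) = 168.1 / 98.076 = 1.7140 mol.
Reaction (1): H2SO4→H2 ratio 1:1 ⇒ n(H2) = 1.7140 mol.
Reaction (2): H2→Cu ratio 1:1 ⇒ n(Cu) = 1.7140 mol.
Reaction (3): Cu→Cu(NO3)2 ratio 1:1 ⇒ n(Cu(NO3)2) = 1.7140 mol.
Mass of Cu(NO3)2 = 1.7140 × 187.57 = 321.49 g.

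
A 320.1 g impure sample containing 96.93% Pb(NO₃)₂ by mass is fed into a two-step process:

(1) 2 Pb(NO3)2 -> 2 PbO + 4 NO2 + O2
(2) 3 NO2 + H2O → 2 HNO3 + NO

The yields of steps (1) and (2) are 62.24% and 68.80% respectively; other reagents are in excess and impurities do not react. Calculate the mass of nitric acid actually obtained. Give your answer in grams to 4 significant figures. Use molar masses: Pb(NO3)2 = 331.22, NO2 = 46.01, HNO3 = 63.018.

Pure Pb(NO3)2 = 320.1 × 0.9693 = 310.27 g.
n(Pb(NO3)2) = 310.27 / 331.22 = 0.93676 mol.
Step 1 (Pb(NO3)2:NO2 = 2:4): theoretical n(NO2) = 1.8735 mol; at 62.24% yield, n(NO2) = 1.1661 mol.
Step 2 (NO2:HNO3 = 3:2): theoretical n(HNO3) = 0.77738 mol, so theoretical mass = 0.77738 × 63.018 = 48.989 g.
At 68.80% yield, actual mass of HNO3 = 48.989 × 0.6880 = 33.705 g.

33.70 g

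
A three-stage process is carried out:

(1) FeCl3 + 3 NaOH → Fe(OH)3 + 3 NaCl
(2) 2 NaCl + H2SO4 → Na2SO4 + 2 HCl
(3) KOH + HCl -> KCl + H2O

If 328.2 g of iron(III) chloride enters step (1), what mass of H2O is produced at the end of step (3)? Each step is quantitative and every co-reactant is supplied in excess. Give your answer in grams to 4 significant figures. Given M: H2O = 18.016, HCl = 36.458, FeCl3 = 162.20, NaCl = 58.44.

n(FeCl3) = 328.2 / 162.20 = 2.0234 mol.
Reaction (1): FeCl3→NaCl ratio 1:3 ⇒ n(NaCl) = 6.0703 mol.
Reaction (2): NaCl→HCl ratio 2:2 ⇒ n(HCl) = 6.0703 mol.
Reaction (3): HCl→H2O ratio 1:1 ⇒ n(H2O) = 6.0703 mol.
Mass of H2O = 6.0703 × 18.016 = 109.36 g.

109.4 g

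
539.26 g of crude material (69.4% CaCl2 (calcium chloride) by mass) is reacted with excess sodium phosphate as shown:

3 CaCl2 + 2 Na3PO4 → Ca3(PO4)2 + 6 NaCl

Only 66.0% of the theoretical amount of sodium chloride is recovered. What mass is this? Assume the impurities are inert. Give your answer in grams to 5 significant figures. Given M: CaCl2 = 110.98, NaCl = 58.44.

260.13 g

Pure CaCl2 available = 539.26 g × 0.694 = 374.246 g.
n(CaCl2) = 374.246 g / 110.98 g/mol = 3.37220 mol.
From the equation the CaCl2:NaCl mole ratio is 3:6, so n(NaCl) = 3.37220 × 6/3 = 6.74439 mol.
Mass of NaCl = 6.74439 mol × 58.44 g/mol = 394.142 g.
Actual mass collected = 394.142 g × 0.660 = 260.134 g.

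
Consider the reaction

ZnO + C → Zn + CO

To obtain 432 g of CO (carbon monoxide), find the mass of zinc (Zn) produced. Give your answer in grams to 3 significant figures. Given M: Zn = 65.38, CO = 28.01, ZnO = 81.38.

1010 g

n(CO) = 432.0 g / 28.01 g/mol = 15.42 mol.
From the equation the CO:Zn mole ratio is 1:1, so n(Zn) = 15.42 × 1/1 = 15.42 mol.
Mass of Zn = 15.42 mol × 65.38 g/mol = 1008 g.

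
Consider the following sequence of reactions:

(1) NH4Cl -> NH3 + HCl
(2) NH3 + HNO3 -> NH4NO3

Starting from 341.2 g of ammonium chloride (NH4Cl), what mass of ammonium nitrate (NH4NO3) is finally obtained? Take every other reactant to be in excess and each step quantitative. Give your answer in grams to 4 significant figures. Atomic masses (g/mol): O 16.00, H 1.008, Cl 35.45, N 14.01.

M(NH4Cl) = 14.01 + 4(1.008) + 35.45 = 53.492 g/mol.
M(NH4NO3) = 2(14.01) + 4(1.008) + 3(16.00) = 80.052 g/mol.
n(NH4Cl) = 341.20 / 53.492 = 6.3785 mol.
Step 1 gives a 1:1 ratio of NH4Cl to NH3, so n(NH3) = 6.3785 mol.
In step 2 the NH3:NH4NO3 ratio is 1:1, so n(NH4NO3) = 6.3785 mol.
Mass of NH4NO3 = 6.3785 × 80.052 = 510.61 g.

510.6 g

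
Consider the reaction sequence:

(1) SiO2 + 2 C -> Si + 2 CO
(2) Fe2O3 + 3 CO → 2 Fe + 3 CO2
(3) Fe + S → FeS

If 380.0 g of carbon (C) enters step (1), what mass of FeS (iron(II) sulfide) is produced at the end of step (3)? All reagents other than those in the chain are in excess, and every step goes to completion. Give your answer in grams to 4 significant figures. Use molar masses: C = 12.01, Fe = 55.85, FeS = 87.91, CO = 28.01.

n(C) = 380.0 / 12.01 = 31.640 mol.
Reaction (1): C→CO ratio 2:2 ⇒ n(CO) = 31.640 mol.
Reaction (2): CO→Fe ratio 3:2 ⇒ n(Fe) = 21.094 mol.
Reaction (3): Fe→FeS ratio 1:1 ⇒ n(FeS) = 21.094 mol.
Mass of FeS = 21.094 × 87.91 = 1854.3 g.

1854 g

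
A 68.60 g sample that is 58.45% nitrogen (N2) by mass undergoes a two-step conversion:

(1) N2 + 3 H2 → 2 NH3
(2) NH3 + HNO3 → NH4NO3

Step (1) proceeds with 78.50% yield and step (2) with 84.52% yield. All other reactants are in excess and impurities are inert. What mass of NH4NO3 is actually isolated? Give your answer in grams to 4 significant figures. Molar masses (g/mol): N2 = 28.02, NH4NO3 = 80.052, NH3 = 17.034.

152.0 g

Pure N2 = 68.60 × 0.5845 = 40.097 g.
n(N2) = 40.097 / 28.02 = 1.4310 mol.
Step 1 (N2:NH3 = 1:2): theoretical n(NH3) = 2.8620 mol; at 78.50% yield, n(NH3) = 2.2467 mol.
Step 2 (NH3:NH4NO3 = 1:1): theoretical n(NH4NO3) = 2.2467 mol, so theoretical mass = 2.2467 × 80.052 = 179.85 g.
At 84.52% yield, actual mass of NH4NO3 = 179.85 × 0.8452 = 152.01 g.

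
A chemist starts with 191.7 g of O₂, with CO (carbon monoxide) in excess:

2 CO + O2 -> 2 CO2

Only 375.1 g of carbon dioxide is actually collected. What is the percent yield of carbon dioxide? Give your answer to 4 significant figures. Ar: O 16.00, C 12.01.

M(O2) = 2(16.00) = 32.00 g/mol.
M(CO2) = 12.01 + 2(16.00) = 44.01 g/mol.
n(O2) = 191.70 g / 32.00 g/mol = 5.9906 mol.
From the equation the O2:CO2 mole ratio is 1:2, so n(CO2) = 5.9906 × 2/1 = 11.981 mol.
Mass of CO2 = 11.981 mol × 44.01 g/mol = 527.29 g.
This is the theoretical yield. Percent yield = 375.1 g / 527.29 g × 100% = 71.137%.

71.14 %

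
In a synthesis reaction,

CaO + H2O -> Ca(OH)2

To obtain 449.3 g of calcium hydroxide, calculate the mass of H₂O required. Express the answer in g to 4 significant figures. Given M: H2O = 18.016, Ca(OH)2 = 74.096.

109.2 g

n(Ca(OH)2) = 449.30 g / 74.096 g/mol = 6.0638 mol.
From the equation the Ca(OH)2:H2O mole ratio is 1:1, so n(H2O) = 6.0638 × 1/1 = 6.0638 mol.
Mass of H2O = 6.0638 mol × 18.016 g/mol = 109.24 g.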